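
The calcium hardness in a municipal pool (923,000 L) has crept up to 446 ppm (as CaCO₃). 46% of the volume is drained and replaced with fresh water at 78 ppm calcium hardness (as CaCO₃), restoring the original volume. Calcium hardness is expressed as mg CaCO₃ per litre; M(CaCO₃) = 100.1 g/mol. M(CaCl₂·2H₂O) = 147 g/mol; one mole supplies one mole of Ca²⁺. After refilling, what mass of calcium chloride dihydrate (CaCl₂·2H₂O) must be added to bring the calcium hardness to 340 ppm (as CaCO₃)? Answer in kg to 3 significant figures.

85.8 kg

After draining 46% and refilling: 446 × 0.54 + 78 × 0.46 = 276.72 ppm.
Deficit to target: 340 − 276.72 = 63.28 mg/L.
As CaCO₃: 63.28 mg/L × 923,000 L = 58,410 g; ÷ 100.1 = 583.5 mol Ca²⁺.
Mass: 583.5 × 147 = 85,770 g.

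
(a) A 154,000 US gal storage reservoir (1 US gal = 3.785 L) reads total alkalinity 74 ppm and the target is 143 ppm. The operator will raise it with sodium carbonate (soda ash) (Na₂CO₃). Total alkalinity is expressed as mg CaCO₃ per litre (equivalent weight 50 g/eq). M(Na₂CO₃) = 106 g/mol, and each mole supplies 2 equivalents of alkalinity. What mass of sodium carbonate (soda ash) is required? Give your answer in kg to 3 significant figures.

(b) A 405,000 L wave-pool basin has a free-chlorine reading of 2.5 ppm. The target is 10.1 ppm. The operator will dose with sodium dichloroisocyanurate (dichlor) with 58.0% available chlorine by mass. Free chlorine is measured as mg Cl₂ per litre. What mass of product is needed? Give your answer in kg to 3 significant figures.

(a) 42.6 kg; (b) 5.31 kg

(a) Volume: 154,000 US gal × 3.785 L/gal = 582,890 L.
(a) Alkalinity to add: (143 − 74) = 69 mg/L as CaCO₃ × 582,890 L = 40,220 g as CaCO₃.
(a) Equivalents: 40,220 g ÷ 50 g/eq = 804.4 eq.
(a) Each mole of Na₂CO₃ supplies 2 eq, so 804.4 / 2 = 402.2 mol.
(a) Mass: 402.2 mol × 106 g/mol = 42,630 g.

(b) Chlorine deficit: 10.1 − 2.5 = 7.6 ppm = 7.6 mg/L as Cl₂.
(b) Cl₂ equivalent needed: 7.6 mg/L × 405,000 L = 3,078,000 mg = 3078 g.
(b) Product at 58.0% available chlorine: 3078 / 0.58 = 5307 g.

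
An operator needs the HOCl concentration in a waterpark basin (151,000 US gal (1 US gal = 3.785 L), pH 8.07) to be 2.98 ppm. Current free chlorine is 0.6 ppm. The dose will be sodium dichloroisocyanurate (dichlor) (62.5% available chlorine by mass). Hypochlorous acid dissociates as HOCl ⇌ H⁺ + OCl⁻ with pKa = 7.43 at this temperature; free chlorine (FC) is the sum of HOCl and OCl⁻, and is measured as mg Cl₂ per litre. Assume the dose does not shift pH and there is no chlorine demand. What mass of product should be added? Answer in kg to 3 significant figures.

Volume: 151,000 US gal × 3.785 L/gal = 571,535 L.
[OCl⁻]/[HOCl] = 10^(pH − pKa) = 10^(8.07 − 7.43) = 4.365; fraction as HOCl = 1/(1 + 4.365) = 0.1864.
Free chlorine required for 2.98 ppm HOCl: 2.98 / 0.1864 = 15.99 ppm.
FC to add: 15.99 − 0.6 = 15.39 mg/L as Cl₂.
Cl₂ equivalent: 15.39 mg/L × 571,535 L = 8795 g.
Product at 62.5% available Cl: 8795 / 0.625 = 14,070 g.

14.1 kg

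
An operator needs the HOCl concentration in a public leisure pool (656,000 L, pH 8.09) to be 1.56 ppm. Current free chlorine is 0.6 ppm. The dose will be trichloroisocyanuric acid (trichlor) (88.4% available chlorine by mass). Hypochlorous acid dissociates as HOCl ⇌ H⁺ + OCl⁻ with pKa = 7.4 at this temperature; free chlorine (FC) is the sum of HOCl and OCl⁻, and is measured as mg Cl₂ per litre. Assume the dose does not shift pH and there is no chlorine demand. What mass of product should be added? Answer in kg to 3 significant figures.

6.38 kg

[OCl⁻]/[HOCl] = 10^(pH − pKa) = 10^(8.09 − 7.4) = 4.898; fraction as HOCl = 1/(1 + 4.898) = 0.1696.
Free chlorine required for 1.56 ppm HOCl: 1.56 / 0.1696 = 9.201 ppm.
FC to add: 9.201 − 0.6 = 8.601 mg/L as Cl₂.
Cl₂ equivalent: 8.601 mg/L × 656,000 L = 5642 g.
Product at 88.4% available Cl: 5642 / 0.884 = 6382 g.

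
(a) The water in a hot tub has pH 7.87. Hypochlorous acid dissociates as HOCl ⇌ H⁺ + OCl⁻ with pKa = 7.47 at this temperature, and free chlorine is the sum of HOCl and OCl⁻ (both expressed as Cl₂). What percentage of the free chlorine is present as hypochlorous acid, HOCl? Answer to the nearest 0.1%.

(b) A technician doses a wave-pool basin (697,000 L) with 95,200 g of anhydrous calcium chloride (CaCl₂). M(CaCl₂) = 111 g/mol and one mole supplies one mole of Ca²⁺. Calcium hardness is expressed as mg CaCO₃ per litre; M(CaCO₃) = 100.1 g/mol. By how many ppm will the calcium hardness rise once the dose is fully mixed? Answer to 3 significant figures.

(a) 28.5%; (b) 123 ppm

(a) [OCl⁻]/[HOCl] = 10^(pH − pKa) = 10^(7.87 − 7.47) = 10^0.40 = 2.512.
(a) Fraction as HOCl = 1 / (1 + 2.512) = 0.2847.

(b) Moles of Ca²⁺: 95,200 g ÷ 111 g/mol = 857.7 mol.
(b) As CaCO₃: 857.7 mol × 100.1 g/mol = 85,850 g.
(b) Rise: 85,850 g / 697,000 L × 1000 = 123.2 mg/L.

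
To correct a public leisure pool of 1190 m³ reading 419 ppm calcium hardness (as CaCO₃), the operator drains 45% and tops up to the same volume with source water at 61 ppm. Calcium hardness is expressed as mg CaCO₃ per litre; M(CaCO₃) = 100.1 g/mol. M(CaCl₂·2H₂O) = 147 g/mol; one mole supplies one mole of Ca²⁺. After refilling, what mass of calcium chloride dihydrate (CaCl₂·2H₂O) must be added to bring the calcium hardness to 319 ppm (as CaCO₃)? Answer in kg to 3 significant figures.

Volume: 1190 m³ = 1,190,000 L.
After draining 45% and refilling: 419 × 0.55 + 61 × 0.45 = 257.9 ppm.
Deficit to target: 319 − 257.9 = 61.1 mg/L.
As CaCO₃: 61.1 mg/L × 1,190,000 L = 72,710 g; ÷ 100.1 = 726.4 mol Ca²⁺.
Mass: 726.4 × 147 = 106,800 g.

107 kg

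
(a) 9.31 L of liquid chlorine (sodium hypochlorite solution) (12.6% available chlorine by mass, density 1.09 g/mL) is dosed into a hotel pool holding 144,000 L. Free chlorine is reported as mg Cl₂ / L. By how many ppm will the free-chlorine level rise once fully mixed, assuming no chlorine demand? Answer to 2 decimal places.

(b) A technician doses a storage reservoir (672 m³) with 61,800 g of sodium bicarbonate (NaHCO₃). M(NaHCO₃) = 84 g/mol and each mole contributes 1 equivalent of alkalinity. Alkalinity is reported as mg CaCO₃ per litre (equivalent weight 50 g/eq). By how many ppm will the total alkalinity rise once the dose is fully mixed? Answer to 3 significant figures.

(a) Mass of solution: 9.31 L × 1000 mL/L × 1.09 g/mL = 10,150 g.
(a) Available chlorine delivered: 10,150 g × 0.126 = 1279 g as Cl₂.
(a) Concentration rise: 1279 g / 144,000 L = 8.879 mg/L = 8.88 ppm.

(b) Volume: 672 m³ = 672,000 L.
(b) Moles of NaHCO₃: 61,800 g ÷ 84 g/mol = 735.7 mol → 735.7 eq of alkalinity.
(b) As CaCO₃: 735.7 eq × 50 g/eq = 36,790 g.
(b) Rise: 36,790 g / 672,000 L × 1000 = 54.74 mg/L.

(a) 8.88 ppm; (b) 54.7 ppm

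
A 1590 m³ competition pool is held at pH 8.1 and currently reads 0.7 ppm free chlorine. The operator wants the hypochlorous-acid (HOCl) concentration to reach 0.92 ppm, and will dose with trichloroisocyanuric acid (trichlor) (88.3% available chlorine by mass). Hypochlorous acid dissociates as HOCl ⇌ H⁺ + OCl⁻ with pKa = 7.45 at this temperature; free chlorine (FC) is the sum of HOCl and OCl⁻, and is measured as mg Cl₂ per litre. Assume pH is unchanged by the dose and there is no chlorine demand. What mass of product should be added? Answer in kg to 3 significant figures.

Volume: 1590 m³ = 1,590,000 L.
[OCl⁻]/[HOCl] = 10^(pH − pKa) = 10^(8.1 − 7.45) = 4.467; fraction as HOCl = 1/(1 + 4.467) = 0.1829.
Free chlorine required for 0.92 ppm HOCl: 0.92 / 0.1829 = 5.029 ppm.
FC to add: 5.029 − 0.7 = 4.329 mg/L as Cl₂.
Cl₂ equivalent: 4.329 mg/L × 1,590,000 L = 6884 g.
Product at 88.3% available Cl: 6884 / 0.883 = 7796 g.

7.80 kg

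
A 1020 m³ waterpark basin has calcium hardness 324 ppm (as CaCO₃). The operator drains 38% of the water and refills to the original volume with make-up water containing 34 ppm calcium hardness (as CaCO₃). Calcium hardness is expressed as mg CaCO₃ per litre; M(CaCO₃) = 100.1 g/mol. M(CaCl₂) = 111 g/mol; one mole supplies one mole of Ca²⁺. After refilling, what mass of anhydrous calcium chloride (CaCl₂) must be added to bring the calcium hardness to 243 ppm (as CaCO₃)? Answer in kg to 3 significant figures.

33.0 kg

Volume: 1020 m³ = 1,020,000 L.
After draining 38% and refilling: 324 × 0.62 + 34 × 0.38 = 213.8 ppm.
Deficit to target: 243 − 213.8 = 29.2 mg/L.
As CaCO₃: 29.2 mg/L × 1,020,000 L = 29,780 g; ÷ 100.1 = 297.5 mol Ca²⁺.
Mass: 297.5 × 111 = 33,030 g.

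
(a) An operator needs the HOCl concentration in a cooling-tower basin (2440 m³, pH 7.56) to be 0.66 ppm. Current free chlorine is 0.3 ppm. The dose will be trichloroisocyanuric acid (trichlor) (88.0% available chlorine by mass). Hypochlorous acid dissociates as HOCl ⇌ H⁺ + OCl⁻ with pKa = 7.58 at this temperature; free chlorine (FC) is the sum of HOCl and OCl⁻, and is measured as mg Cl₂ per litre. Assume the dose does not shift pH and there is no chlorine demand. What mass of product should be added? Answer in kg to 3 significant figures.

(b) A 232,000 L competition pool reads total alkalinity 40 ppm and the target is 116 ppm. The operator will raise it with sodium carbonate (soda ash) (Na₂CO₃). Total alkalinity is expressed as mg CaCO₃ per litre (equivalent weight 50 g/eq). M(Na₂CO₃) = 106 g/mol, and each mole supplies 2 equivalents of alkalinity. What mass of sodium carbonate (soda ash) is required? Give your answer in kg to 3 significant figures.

(a) 2.75 kg; (b) 18.7 kg

(a) Volume: 2440 m³ = 2,440,000 L.
(a) [OCl⁻]/[HOCl] = 10^(pH − pKa) = 10^(7.56 − 7.58) = 0.955; fraction as HOCl = 1/(1 + 0.955) = 0.5115.
(a) Free chlorine required for 0.66 ppm HOCl: 0.66 / 0.5115 = 1.29 ppm.
(a) FC to add: 1.29 − 0.3 = 0.9903 mg/L as Cl₂.
(a) Cl₂ equivalent: 0.9903 mg/L × 2,440,000 L = 2416 g.
(a) Product at 88.0% available Cl: 2416 / 0.88 = 2746 g.

(b) Alkalinity to add: (116 − 40) = 76 mg/L as CaCO₃ × 232,000 L = 17,630 g as CaCO₃.
(b) Equivalents: 17,630 g ÷ 50 g/eq = 352.6 eq.
(b) Each mole of Na₂CO₃ supplies 2 eq, so 352.6 / 2 = 176.3 mol.
(b) Mass: 176.3 mol × 106 g/mol = 18,690 g.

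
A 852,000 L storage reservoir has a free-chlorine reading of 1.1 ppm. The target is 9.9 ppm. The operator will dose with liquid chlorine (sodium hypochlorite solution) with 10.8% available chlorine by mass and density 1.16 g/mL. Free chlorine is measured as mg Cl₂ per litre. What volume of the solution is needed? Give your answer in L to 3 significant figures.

Chlorine deficit: 9.9 − 1.1 = 8.8 ppm = 8.8 mg/L as Cl₂.
Cl₂ equivalent needed: 8.8 mg/L × 852,000 L = 7,498,000 mg = 7498 g.
Product at 10.8% available chlorine: 7498 / 0.108 = 69,420 g.
Volume at density 1.16 g/mL: 69,420 g ÷ 1.16 g/mL = 59,850 mL.

59.8 L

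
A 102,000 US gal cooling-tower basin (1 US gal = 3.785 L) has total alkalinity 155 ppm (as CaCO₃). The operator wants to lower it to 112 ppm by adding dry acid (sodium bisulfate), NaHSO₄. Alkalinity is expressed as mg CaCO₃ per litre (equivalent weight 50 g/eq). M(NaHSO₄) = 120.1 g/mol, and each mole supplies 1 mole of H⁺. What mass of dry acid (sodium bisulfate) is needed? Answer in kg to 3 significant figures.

Volume: 102,000 US gal × 3.785 L/gal = 386,070 L.
Alkalinity to neutralize: (155 − 112) = 43 mg/L as CaCO₃ × 386,070 L = 16,600 g as CaCO₃.
Equivalents of H⁺ required: 16,600 ÷ 50 g/eq = 332 eq = 332 mol NaHSO₄.
Mass of NaHSO₄: 332 × 120.1 = 39,880 g.

39.9 kg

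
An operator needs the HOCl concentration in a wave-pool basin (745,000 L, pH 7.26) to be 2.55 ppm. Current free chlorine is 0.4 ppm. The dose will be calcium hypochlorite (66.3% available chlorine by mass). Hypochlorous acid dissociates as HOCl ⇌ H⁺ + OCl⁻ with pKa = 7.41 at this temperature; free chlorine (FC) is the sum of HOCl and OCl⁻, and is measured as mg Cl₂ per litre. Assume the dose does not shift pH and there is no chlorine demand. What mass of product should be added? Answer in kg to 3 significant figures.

4.44 kg

[OCl⁻]/[HOCl] = 10^(pH − pKa) = 10^(7.26 − 7.41) = 0.7079; fraction as HOCl = 1/(1 + 0.7079) = 0.5855.
Free chlorine required for 2.55 ppm HOCl: 2.55 / 0.5855 = 4.355 ppm.
FC to add: 4.355 − 0.4 = 3.955 mg/L as Cl₂.
Cl₂ equivalent: 3.955 mg/L × 745,000 L = 2947 g.
Product at 66.3% available Cl: 2947 / 0.663 = 4444 g.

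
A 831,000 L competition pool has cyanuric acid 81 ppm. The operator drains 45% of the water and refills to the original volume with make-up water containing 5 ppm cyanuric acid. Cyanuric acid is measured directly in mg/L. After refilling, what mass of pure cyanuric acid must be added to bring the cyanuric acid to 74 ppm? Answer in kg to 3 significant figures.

22.6 kg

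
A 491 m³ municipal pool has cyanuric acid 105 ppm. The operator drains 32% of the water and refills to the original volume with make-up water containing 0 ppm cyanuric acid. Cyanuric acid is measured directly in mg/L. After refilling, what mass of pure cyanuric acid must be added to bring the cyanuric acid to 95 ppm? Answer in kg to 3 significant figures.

11.6 kg

Volume: 491 m³ = 491,000 L.
After draining 32% and refilling: 105 × 0.68 + 0 × 0.32 = 71.4 ppm.
Deficit to target: 95 − 71.4 = 23.6 mg/L.
Mass: 23.6 mg/L × 491,000 L = 11,590 g cyanuric acid.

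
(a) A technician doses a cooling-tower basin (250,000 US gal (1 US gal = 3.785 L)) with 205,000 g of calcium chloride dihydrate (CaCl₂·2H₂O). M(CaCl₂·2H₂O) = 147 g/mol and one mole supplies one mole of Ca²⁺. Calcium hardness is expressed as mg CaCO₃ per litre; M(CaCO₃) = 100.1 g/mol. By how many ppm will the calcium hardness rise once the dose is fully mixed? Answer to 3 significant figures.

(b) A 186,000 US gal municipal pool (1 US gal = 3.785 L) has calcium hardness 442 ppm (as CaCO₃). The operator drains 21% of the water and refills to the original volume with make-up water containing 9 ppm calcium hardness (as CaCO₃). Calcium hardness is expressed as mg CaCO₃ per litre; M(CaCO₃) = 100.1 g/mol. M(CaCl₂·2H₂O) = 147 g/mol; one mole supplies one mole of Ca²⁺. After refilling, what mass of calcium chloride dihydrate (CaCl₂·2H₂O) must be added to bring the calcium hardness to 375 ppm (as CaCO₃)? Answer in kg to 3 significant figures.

(a) 148 ppm; (b) 24.7 kg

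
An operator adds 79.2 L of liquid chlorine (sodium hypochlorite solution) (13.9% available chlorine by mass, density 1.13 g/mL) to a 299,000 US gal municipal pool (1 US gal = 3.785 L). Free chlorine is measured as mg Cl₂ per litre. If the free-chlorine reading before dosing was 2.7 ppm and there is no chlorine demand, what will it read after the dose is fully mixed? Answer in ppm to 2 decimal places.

13.69 ppm

Volume: 299,000 US gal × 3.785 L/gal = 1,131,715 L.
Mass of solution: 79.2 L × 1000 mL/L × 1.13 g/mL = 89,500 g.
Available chlorine delivered: 89,500 g × 0.139 = 12,440 g as Cl₂.
Concentration rise: 12,440 g / 1,131,715 L = 10.99 mg/L = 10.99 ppm.
Final FC: 2.7 + 10.99 = 13.69 ppm.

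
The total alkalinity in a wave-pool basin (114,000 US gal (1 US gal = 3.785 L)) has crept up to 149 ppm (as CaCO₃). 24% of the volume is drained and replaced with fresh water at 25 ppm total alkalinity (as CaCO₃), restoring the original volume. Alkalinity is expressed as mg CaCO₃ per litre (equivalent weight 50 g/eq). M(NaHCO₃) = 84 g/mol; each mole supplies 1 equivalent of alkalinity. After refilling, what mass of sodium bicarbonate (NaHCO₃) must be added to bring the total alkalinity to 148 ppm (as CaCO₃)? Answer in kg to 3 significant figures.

Volume: 114,000 US gal × 3.785 L/gal = 431,490 L.
After draining 24% and refilling: 149 × 0.76 + 25 × 0.24 = 119.24 ppm.
Deficit to target: 148 − 119.24 = 28.76 mg/L.
As CaCO₃: 28.76 mg/L × 431,490 L = 12,410 g; ÷ 50 g/eq ÷ 1 = 248.2 mol NaHCO₃.
Mass: 248.2 × 84 = 20,850 g.

20.8 kg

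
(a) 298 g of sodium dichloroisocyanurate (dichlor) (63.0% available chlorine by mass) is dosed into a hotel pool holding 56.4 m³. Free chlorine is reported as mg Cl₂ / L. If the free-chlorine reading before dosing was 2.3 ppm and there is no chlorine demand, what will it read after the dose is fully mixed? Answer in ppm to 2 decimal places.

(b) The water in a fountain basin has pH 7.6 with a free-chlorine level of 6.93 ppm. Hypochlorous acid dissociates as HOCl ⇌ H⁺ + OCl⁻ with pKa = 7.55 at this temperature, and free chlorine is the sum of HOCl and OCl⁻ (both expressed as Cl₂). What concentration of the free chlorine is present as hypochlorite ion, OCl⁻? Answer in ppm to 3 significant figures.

(a) 5.63 ppm; (b) 3.66 ppm

(a) Volume: 56.4 m³ = 56,400 L.
(a) Available chlorine delivered: 298 g × 0.63 = 187.7 g as Cl₂.
(a) Concentration rise: 187.7 g / 56,400 L = 3.329 mg/L = 3.33 ppm.
(a) Final FC: 2.3 + 3.33 = 5.63 ppm.

(b) [OCl⁻]/[HOCl] = 10^(pH − pKa) = 10^(7.6 − 7.55) = 10^0.05 = 1.122.
(b) Fraction as HOCl = 1 / (1 + 1.122) = 0.4712.
(b) OCl⁻ = (1 − 0.4712) × 6.93 ppm = 3.664 ppm.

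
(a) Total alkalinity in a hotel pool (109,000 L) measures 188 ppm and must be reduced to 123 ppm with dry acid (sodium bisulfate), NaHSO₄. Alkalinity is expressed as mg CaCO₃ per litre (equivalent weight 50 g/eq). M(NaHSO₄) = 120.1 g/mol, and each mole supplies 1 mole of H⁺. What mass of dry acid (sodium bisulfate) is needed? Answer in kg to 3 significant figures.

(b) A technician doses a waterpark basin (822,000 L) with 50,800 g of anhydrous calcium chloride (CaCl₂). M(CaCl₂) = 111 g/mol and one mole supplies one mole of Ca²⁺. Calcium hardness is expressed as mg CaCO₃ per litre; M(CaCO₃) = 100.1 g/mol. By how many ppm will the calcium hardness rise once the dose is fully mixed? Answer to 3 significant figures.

(a) 17.0 kg; (b) 55.7 ppm

(a) Alkalinity to neutralize: (188 − 123) = 65 mg/L as CaCO₃ × 109,000 L = 7085 g as CaCO₃.
(a) Equivalents of H⁺ required: 7085 ÷ 50 g/eq = 141.7 eq = 141.7 mol NaHSO₄.
(a) Mass of NaHSO₄: 141.7 × 120.1 = 17,020 g.

(b) Moles of Ca²⁺: 50,800 g ÷ 111 g/mol = 457.7 mol.
(b) As CaCO₃: 457.7 mol × 100.1 g/mol = 45,810 g.
(b) Rise: 45,810 g / 822,000 L × 1000 = 55.73 mg/L.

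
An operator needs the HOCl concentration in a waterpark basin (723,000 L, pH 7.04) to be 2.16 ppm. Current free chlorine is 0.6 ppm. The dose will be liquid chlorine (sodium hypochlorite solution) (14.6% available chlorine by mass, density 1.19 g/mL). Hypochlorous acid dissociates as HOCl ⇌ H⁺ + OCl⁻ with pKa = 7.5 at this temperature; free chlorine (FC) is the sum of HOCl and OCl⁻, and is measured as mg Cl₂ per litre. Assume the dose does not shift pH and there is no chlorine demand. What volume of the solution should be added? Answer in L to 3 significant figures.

9.61 L

[OCl⁻]/[HOCl] = 10^(pH − pKa) = 10^(7.04 − 7.5) = 0.3467; fraction as HOCl = 1/(1 + 0.3467) = 0.7425.
Free chlorine required for 2.16 ppm HOCl: 2.16 / 0.7425 = 2.909 ppm.
FC to add: 2.909 − 0.6 = 2.309 mg/L as Cl₂.
Cl₂ equivalent: 2.309 mg/L × 723,000 L = 1669 g.
Product at 14.6% available Cl: 1669 / 0.146 = 11,430 g.
Volume: 11,430 g ÷ 1.19 g/mL = 9608 mL.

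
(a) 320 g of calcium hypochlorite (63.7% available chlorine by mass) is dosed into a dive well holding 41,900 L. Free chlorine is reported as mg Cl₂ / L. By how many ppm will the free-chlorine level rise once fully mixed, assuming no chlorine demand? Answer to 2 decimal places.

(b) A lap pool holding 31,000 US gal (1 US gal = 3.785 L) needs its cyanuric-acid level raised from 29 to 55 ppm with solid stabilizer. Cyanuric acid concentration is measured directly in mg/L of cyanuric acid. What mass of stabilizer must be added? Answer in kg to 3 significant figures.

(a) 4.86 ppm; (b) 3.05 kg

(a) Available chlorine delivered: 320 g × 0.637 = 203.8 g as Cl₂.
(a) Concentration rise: 203.8 g / 41,900 L = 4.865 mg/L = 4.86 ppm.

(b) Volume: 31,000 US gal × 3.785 L/gal = 117,335 L.
(b) CYA to add: (55 − 29) = 26 mg/L × 117,335 L = 3051 g cyanuric acid.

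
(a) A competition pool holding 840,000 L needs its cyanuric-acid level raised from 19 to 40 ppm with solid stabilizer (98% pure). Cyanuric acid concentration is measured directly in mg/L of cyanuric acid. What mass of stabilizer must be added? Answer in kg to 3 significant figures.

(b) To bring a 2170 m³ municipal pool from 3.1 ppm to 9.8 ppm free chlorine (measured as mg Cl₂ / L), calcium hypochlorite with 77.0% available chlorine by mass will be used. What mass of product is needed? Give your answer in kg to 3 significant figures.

(a) 18.0 kg; (b) 18.9 kg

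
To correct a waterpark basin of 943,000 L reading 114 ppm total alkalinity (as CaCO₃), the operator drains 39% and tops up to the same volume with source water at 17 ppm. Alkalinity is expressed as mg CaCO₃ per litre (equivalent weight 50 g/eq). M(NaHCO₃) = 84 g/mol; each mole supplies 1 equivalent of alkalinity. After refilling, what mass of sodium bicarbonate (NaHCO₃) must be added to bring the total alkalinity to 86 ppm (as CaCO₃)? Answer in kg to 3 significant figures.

After draining 39% and refilling: 114 × 0.61 + 17 × 0.39 = 76.17 ppm.
Deficit to target: 86 − 76.17 = 9.83 mg/L.
As CaCO₃: 9.83 mg/L × 943,000 L = 9270 g; ÷ 50 g/eq ÷ 1 = 185.4 mol NaHCO₃.
Mass: 185.4 × 84 = 15,570 g.

15.6 kg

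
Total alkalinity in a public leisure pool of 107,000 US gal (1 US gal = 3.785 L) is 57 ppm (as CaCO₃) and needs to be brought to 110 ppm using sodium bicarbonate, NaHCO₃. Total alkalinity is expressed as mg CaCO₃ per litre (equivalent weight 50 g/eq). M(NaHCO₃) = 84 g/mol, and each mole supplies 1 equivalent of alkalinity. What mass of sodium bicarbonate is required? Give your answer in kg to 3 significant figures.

Volume: 107,000 US gal × 3.785 L/gal = 404,995 L.
Alkalinity to add: (110 − 57) = 53 mg/L as CaCO₃ × 404,995 L = 21,460 g as CaCO₃.
Equivalents: 21,460 g ÷ 50 g/eq = 429.3 eq.
NaHCO₃ supplies 1 eq per mole → 429.3 mol.
Mass: 429.3 mol × 84 g/mol = 36,060 g.

36.1 kg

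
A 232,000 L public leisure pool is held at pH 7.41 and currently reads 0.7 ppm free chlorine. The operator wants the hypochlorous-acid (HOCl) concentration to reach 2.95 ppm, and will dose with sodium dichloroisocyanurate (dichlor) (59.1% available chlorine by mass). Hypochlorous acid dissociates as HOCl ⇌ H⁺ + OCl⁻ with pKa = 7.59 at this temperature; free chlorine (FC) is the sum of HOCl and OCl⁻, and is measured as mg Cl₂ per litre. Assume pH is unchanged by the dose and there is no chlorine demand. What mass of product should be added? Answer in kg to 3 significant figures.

1.65 kg

[OCl⁻]/[HOCl] = 10^(pH − pKa) = 10^(7.41 − 7.59) = 0.6607; fraction as HOCl = 1/(1 + 0.6607) = 0.6022.
Free chlorine required for 2.95 ppm HOCl: 2.95 / 0.6022 = 4.899 ppm.
FC to add: 4.899 − 0.7 = 4.199 mg/L as Cl₂.
Cl₂ equivalent: 4.199 mg/L × 232,000 L = 974.2 g.
Product at 59.1% available Cl: 974.2 / 0.591 = 1648 g.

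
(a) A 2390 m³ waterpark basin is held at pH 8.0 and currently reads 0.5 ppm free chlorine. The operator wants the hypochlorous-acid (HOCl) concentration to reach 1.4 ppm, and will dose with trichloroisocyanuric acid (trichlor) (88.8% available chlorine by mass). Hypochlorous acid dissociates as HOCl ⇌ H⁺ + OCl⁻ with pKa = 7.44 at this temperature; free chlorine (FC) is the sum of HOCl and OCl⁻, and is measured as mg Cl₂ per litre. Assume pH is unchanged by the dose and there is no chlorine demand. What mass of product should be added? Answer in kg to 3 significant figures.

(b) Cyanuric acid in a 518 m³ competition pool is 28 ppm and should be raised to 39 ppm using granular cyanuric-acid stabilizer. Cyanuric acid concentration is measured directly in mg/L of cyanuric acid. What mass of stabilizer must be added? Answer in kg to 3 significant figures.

(a) Volume: 2390 m³ = 2,390,000 L.
(a) [OCl⁻]/[HOCl] = 10^(pH − pKa) = 10^(8.0 − 7.44) = 3.631; fraction as HOCl = 1/(1 + 3.631) = 0.2159.
(a) Free chlorine required for 1.4 ppm HOCl: 1.4 / 0.2159 = 6.483 ppm.
(a) FC to add: 6.483 − 0.5 = 5.983 mg/L as Cl₂.
(a) Cl₂ equivalent: 5.983 mg/L × 2,390,000 L = 14,300 g.
(a) Product at 88.8% available Cl: 14,300 / 0.888 = 16,100 g.

(b) Volume: 518 m³ = 518,000 L.
(b) CYA to add: (39 − 28) = 11 mg/L × 518,000 L = 5698 g cyanuric acid.

(a) 16.1 kg; (b) 5.70 kg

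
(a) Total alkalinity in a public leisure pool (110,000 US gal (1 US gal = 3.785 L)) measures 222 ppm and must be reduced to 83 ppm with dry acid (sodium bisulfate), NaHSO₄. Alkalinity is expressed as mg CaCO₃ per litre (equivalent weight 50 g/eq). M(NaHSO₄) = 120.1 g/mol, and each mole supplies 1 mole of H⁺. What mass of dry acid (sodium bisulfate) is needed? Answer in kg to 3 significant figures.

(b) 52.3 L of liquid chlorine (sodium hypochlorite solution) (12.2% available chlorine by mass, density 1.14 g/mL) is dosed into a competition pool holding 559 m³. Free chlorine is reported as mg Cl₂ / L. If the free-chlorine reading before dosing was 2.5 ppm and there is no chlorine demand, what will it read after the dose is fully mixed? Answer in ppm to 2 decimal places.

(a) 139 kg; (b) 15.51 ppm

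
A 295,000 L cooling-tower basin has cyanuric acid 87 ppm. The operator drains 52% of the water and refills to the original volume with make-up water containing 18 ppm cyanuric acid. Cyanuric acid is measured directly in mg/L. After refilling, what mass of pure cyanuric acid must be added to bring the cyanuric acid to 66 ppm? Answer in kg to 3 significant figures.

After draining 52% and refilling: 87 × 0.48 + 18 × 0.52 = 51.12 ppm.
Deficit to target: 66 − 51.12 = 14.88 mg/L.
Mass: 14.88 mg/L × 295,000 L = 4390 g cyanuric acid.

4.39 kg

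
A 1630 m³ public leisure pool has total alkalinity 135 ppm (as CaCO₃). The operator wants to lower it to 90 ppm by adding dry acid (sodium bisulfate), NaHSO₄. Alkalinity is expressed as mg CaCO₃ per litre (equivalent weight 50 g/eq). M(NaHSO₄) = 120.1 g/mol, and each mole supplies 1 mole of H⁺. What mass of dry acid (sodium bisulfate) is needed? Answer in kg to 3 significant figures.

Volume: 1630 m³ = 1,630,000 L.
Alkalinity to neutralize: (135 − 90) = 45 mg/L as CaCO₃ × 1,630,000 L = 73,350 g as CaCO₃.
Equivalents of H⁺ required: 73,350 ÷ 50 g/eq = 1467 eq = 1467 mol NaHSO₄.
Mass of NaHSO₄: 1467 × 120.1 = 176,200 g.

176 kg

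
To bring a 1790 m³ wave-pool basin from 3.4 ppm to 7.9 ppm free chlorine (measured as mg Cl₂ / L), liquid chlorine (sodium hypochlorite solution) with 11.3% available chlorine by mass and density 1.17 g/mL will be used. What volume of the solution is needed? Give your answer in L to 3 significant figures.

Volume: 1790 m³ = 1,790,000 L.
Chlorine deficit: 7.9 − 3.4 = 4.5 ppm = 4.5 mg/L as Cl₂.
Cl₂ equivalent needed: 4.5 mg/L × 1,790,000 L = 8,055,000 mg = 8055 g.
Product at 11.3% available chlorine: 8055 / 0.113 = 71,280 g.
Volume at density 1.17 g/mL: 71,280 g ÷ 1.17 g/mL = 60,930 mL.

60.9 L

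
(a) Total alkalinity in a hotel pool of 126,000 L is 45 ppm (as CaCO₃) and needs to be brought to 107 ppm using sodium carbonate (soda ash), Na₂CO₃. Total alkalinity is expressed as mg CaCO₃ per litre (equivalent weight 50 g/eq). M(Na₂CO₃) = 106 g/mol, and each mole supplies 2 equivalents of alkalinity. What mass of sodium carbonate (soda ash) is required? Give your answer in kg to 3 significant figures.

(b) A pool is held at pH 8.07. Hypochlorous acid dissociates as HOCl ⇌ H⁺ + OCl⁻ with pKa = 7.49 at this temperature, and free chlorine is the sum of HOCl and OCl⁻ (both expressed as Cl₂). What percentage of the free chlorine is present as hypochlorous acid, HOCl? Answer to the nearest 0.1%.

(a) 8.28 kg; (b) 20.8%

(a) Alkalinity to add: (107 − 45) = 62 mg/L as CaCO₃ × 126,000 L = 7812 g as CaCO₃.
(a) Equivalents: 7812 g ÷ 50 g/eq = 156.2 eq.
(a) Each mole of Na₂CO₃ supplies 2 eq, so 156.2 / 2 = 78.12 mol.
(a) Mass: 78.12 mol × 106 g/mol = 8281 g.

(b) [OCl⁻]/[HOCl] = 10^(pH − pKa) = 10^(8.07 − 7.49) = 10^0.58 = 3.802.
(b) Fraction as HOCl = 1 / (1 + 3.802) = 0.2083.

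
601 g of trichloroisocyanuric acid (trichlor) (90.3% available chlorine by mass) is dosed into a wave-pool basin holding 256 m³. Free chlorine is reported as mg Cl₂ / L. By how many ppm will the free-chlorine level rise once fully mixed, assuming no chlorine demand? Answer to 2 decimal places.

Volume: 256 m³ = 256,000 L.
Available chlorine delivered: 601 g × 0.903 = 542.7 g as Cl₂.
Concentration rise: 542.7 g / 256,000 L = 2.12 mg/L = 2.12 ppm.

2.12 ppm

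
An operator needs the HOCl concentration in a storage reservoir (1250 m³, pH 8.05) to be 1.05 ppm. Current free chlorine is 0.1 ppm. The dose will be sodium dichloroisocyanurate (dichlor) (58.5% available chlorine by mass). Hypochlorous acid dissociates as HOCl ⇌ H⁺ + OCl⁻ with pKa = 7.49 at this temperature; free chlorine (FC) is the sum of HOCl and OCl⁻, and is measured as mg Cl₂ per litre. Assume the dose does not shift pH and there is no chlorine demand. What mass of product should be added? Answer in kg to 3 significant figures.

10.2 kg

Volume: 1250 m³ = 1,250,000 L.
[OCl⁻]/[HOCl] = 10^(pH − pKa) = 10^(8.05 − 7.49) = 3.631; fraction as HOCl = 1/(1 + 3.631) = 0.2159.
Free chlorine required for 1.05 ppm HOCl: 1.05 / 0.2159 = 4.862 ppm.
FC to add: 4.862 − 0.1 = 4.762 mg/L as Cl₂.
Cl₂ equivalent: 4.762 mg/L × 1,250,000 L = 5953 g.
Product at 58.5% available Cl: 5953 / 0.585 = 10,180 g.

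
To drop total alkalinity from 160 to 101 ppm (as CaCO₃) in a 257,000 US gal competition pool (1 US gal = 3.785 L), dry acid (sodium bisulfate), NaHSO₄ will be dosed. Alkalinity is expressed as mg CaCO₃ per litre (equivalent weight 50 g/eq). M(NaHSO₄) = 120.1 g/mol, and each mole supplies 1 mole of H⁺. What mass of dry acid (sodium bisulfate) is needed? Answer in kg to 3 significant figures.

Volume: 257,000 US gal × 3.785 L/gal = 972,745 L.
Alkalinity to neutralize: (160 − 101) = 59 mg/L as CaCO₃ × 972,745 L = 57,390 g as CaCO₃.
Equivalents of H⁺ required: 57,390 ÷ 50 g/eq = 1148 eq = 1148 mol NaHSO₄.
Mass of NaHSO₄: 1148 × 120.1 = 137,900 g.

138 kg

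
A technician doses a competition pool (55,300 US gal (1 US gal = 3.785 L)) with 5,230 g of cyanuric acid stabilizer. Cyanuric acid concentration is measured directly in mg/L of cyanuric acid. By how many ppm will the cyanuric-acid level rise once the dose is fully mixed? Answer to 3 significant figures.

25.0 ppm

Volume: 55,300 US gal × 3.785 L/gal = 209,310 L.
Rise: 5,230 g / 209,310 L × 1000 = 24.99 mg/L.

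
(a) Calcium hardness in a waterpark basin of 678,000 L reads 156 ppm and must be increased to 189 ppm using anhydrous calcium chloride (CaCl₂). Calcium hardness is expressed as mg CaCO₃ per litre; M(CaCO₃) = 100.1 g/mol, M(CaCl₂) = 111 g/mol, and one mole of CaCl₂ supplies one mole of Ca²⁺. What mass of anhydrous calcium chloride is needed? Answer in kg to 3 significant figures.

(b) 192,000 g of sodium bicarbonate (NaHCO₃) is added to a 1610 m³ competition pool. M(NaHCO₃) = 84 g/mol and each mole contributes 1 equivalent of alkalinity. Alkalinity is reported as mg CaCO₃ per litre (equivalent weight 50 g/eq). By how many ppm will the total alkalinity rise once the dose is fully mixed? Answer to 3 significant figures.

(a) Hardness to add: (189 − 156) = 33 mg/L as CaCO₃ × 678,000 L = 22,370 g as CaCO₃.
(a) Moles of Ca²⁺ (1 mol Ca²⁺ ≡ 1 mol CaCO₃): 22,370 / 100.1 g/mol = 223.5 mol.
(a) Mass of CaCl₂: 223.5 × 111 = 24,810 g.

(b) Volume: 1610 m³ = 1,610,000 L.
(b) Moles of NaHCO₃: 192,000 g ÷ 84 g/mol = 2286 mol → 2286 eq of alkalinity.
(b) As CaCO₃: 2286 eq × 50 g/eq = 114,300 g.
(b) Rise: 114,300 g / 1,610,000 L × 1000 = 70.98 mg/L.

(a) 24.8 kg; (b) 71.0 ppm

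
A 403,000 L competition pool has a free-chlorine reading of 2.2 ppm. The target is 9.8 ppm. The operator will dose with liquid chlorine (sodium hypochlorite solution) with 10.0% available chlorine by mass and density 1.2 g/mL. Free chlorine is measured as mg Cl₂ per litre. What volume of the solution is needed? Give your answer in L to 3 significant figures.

25.5 L

Chlorine deficit: 9.8 − 2.2 = 7.6 ppm = 7.6 mg/L as Cl₂.
Cl₂ equivalent needed: 7.6 mg/L × 403,000 L = 3,063,000 mg = 3063 g.
Product at 10.0% available chlorine: 3063 / 0.1 = 30,630 g.
Volume at density 1.2 g/mL: 30,630 g ÷ 1.2 g/mL = 25,520 mL.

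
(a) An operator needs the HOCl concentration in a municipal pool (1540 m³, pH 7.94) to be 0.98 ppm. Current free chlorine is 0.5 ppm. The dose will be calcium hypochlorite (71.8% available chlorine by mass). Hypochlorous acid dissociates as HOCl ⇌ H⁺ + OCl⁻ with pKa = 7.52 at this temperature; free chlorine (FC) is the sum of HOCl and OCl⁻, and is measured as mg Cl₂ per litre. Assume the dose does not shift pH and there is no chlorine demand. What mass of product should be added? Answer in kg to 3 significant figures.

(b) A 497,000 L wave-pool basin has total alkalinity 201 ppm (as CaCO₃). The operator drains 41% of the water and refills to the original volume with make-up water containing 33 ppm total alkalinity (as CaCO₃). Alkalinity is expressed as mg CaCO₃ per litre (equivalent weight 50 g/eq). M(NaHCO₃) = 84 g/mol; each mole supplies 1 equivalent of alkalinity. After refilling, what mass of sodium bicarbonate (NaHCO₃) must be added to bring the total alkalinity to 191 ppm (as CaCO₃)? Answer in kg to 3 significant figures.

(a) Volume: 1540 m³ = 1,540,000 L.
(a) [OCl⁻]/[HOCl] = 10^(pH − pKa) = 10^(7.94 − 7.52) = 2.63; fraction as HOCl = 1/(1 + 2.63) = 0.2755.
(a) Free chlorine required for 0.98 ppm HOCl: 0.98 / 0.2755 = 3.558 ppm.
(a) FC to add: 3.558 − 0.5 = 3.058 mg/L as Cl₂.
(a) Cl₂ equivalent: 3.058 mg/L × 1,540,000 L = 4709 g.
(a) Product at 71.8% available Cl: 4709 / 0.718 = 6558 g.

(b) After draining 41% and refilling: 201 × 0.59 + 33 × 0.41 = 132.12 ppm.
(b) Deficit to target: 191 − 132.12 = 58.88 mg/L.
(b) As CaCO₃: 58.88 mg/L × 497,000 L = 29,260 g; ÷ 50 g/eq ÷ 1 = 585.3 mol NaHCO₃.
(b) Mass: 585.3 × 84 = 49,160 g.

(a) 6.56 kg; (b) 49.2 kg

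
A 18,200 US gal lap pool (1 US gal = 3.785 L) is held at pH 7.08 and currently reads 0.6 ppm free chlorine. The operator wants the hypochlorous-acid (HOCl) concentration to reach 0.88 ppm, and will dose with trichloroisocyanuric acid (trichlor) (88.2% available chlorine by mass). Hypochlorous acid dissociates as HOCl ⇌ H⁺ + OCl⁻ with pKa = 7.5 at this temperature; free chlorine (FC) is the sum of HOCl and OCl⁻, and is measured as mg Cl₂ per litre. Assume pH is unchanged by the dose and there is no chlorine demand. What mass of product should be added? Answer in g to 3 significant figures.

48.0 g

Volume: 18,200 US gal × 3.785 L/gal = 68,887 L.
[OCl⁻]/[HOCl] = 10^(pH − pKa) = 10^(7.08 − 7.5) = 0.3802; fraction as HOCl = 1/(1 + 0.3802) = 0.7245.
Free chlorine required for 0.88 ppm HOCl: 0.88 / 0.7245 = 1.215 ppm.
FC to add: 1.215 − 0.6 = 0.6146 mg/L as Cl₂.
Cl₂ equivalent: 0.6146 mg/L × 68,887 L = 42.34 g.
Product at 88.2% available Cl: 42.34 / 0.882 = 48 g.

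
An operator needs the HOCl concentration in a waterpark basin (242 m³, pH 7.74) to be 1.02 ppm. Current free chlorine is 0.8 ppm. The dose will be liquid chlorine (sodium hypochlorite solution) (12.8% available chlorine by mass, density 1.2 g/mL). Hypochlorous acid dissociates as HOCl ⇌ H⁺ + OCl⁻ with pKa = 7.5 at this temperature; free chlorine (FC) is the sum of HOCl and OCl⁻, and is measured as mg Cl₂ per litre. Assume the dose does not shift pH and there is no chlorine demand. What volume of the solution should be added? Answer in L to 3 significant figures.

Volume: 242 m³ = 242,000 L.
[OCl⁻]/[HOCl] = 10^(pH − pKa) = 10^(7.74 − 7.5) = 1.738; fraction as HOCl = 1/(1 + 1.738) = 0.3653.
Free chlorine required for 1.02 ppm HOCl: 1.02 / 0.3653 = 2.793 ppm.
FC to add: 2.793 − 0.8 = 1.993 mg/L as Cl₂.
Cl₂ equivalent: 1.993 mg/L × 242,000 L = 482.2 g.
Product at 12.8% available Cl: 482.2 / 0.128 = 3767 g.
Volume: 3767 g ÷ 1.2 g/mL = 3139 mL.

3.14 L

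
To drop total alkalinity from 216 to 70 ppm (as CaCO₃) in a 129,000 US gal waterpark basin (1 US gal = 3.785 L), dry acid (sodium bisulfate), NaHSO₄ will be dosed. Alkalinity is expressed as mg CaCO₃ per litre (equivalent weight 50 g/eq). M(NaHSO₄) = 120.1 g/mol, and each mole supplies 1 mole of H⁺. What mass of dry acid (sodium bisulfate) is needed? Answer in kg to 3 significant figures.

171 kg

Volume: 129,000 US gal × 3.785 L/gal = 488,265 L.
Alkalinity to neutralize: (216 − 70) = 146 mg/L as CaCO₃ × 488,265 L = 71,290 g as CaCO₃.
Equivalents of H⁺ required: 71,290 ÷ 50 g/eq = 1426 eq = 1426 mol NaHSO₄.
Mass of NaHSO₄: 1426 × 120.1 = 171,200 g.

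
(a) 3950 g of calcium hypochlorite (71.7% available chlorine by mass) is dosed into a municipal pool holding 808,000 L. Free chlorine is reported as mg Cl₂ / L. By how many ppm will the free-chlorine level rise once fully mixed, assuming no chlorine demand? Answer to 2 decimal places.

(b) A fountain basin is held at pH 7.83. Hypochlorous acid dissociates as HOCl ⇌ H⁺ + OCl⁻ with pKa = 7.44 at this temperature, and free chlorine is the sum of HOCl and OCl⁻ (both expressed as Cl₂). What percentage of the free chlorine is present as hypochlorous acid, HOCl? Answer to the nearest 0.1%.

(a) Available chlorine delivered: 3950 g × 0.717 = 2832 g as Cl₂.
(a) Concentration rise: 2832 g / 808,000 L = 3.505 mg/L = 3.51 ppm.

(b) [OCl⁻]/[HOCl] = 10^(pH − pKa) = 10^(7.83 − 7.44) = 10^0.39 = 2.455.
(b) Fraction as HOCl = 1 / (1 + 2.455) = 0.2895.

(a) 3.51 ppm; (b) 28.9%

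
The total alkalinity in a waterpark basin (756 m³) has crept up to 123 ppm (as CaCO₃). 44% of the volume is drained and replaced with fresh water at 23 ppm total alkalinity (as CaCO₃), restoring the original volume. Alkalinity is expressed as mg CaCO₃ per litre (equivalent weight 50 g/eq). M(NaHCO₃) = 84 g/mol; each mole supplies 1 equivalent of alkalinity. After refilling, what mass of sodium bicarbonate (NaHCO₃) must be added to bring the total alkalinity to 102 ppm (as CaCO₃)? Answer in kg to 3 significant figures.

Volume: 756 m³ = 756,000 L.
After draining 44% and refilling: 123 × 0.56 + 23 × 0.44 = 79 ppm.
Deficit to target: 102 − 79 = 23 mg/L.
As CaCO₃: 23 mg/L × 756,000 L = 17,390 g; ÷ 50 g/eq ÷ 1 = 347.8 mol NaHCO₃.
Mass: 347.8 × 84 = 29,210 g.

29.2 kg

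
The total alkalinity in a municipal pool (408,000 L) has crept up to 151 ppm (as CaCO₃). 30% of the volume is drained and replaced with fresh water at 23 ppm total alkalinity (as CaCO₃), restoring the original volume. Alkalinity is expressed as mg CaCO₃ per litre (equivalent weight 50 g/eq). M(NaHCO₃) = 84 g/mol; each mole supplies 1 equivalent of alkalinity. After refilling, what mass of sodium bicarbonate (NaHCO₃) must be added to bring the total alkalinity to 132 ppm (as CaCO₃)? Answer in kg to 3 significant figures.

After draining 30% and refilling: 151 × 0.70 + 23 × 0.30 = 112.6 ppm.
Deficit to target: 132 − 112.6 = 19.4 mg/L.
As CaCO₃: 19.4 mg/L × 408,000 L = 7915 g; ÷ 50 g/eq ÷ 1 = 158.3 mol NaHCO₃.
Mass: 158.3 × 84 = 13,300 g.

13.3 kg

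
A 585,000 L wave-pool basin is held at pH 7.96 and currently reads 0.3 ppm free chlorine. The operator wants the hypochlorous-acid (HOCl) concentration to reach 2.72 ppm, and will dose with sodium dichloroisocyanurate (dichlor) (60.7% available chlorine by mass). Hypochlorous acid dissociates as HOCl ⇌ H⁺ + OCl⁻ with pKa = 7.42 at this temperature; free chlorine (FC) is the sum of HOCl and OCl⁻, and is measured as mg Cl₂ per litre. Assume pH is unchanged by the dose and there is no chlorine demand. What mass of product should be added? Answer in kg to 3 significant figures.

11.4 kg

[OCl⁻]/[HOCl] = 10^(pH − pKa) = 10^(7.96 − 7.42) = 3.467; fraction as HOCl = 1/(1 + 3.467) = 0.2238.
Free chlorine required for 2.72 ppm HOCl: 2.72 / 0.2238 = 12.15 ppm.
FC to add: 12.15 − 0.3 = 11.85 mg/L as Cl₂.
Cl₂ equivalent: 11.85 mg/L × 585,000 L = 6933 g.
Product at 60.7% available Cl: 6933 / 0.607 = 11,420 g.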